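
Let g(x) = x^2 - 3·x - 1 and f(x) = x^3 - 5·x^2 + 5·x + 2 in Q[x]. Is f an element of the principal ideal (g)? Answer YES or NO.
In Q[x] the ideal (g) consists of all multiples of g, so f ∈ (g) iff g | f, i.e. iff the remainder of f on division by g is 0. Divide f by g (g is monic, so eliminate the leading term of the running remainder at each step):
  leading term x^3: subtract (x)·g(x) = x^3 - 3·x^2 - x, leaving -2·x^2 + 6·x + 2
  leading term -2·x^2: subtract (-2)·g(x) = -2·x^2 + 6·x + 2, leaving 0
The remainder is 0, so f(x) = g(x) · h(x) with h(x) = x - 2. Hence g | f, i.e. f ∈ (g).

Final answer: YES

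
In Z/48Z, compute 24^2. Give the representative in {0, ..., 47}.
Use repeated squaring. Binary(2) = 10. Walk through the bits of the exponent 2 left-to-right: at each bit after the leading one, square the running value, then multiply by 24 if the bit is 1 (always reducing mod 48):
  bit 1 = 1 (leading): start with 24.
  bit 2 = 0: square 24^2 = 576 ≡ 0 (mod 48).
Final value: 24^2 ≡ 0 (mod 48).

Final answer: 0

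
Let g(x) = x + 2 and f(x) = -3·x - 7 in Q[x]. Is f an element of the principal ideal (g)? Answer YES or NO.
In Q[x] the ideal (g) consists of all multiples of g, so f ∈ (g) iff g | f, i.e. iff the remainder of f on division by g is 0. Divide f by g (g is monic, so eliminate the leading term of the running remainder at each step):
  leading term -3·x: subtract (-3)·g(x) = -3·x - 6, leaving -1
The remainder r(x) = -1 ≠ 0 (and deg r < deg g), so g ∤ f, i.e. f ∉ (g).

Final answer: NO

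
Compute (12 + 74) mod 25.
11

Reduce the summands first: 74 ≡ 24 (mod 25), so 12 + 74 ≡ 12 + 24 (mod 25). 12 + 24 = 36; 36 = 1·25 + 11, so (12 + 74) mod 25 = 11.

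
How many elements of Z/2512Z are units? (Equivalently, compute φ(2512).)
Z/2512Z has φ(2512) = 1248 units

An element a ∈ Z/2512Z is a unit iff gcd(a, 2512) = 1, so the number of units is φ(2512). φ is multiplicative, with φ(p^e) = p^e − p^(e−1). Factorise 2512 = 2^4 · 157. Then
  φ(2512) = (2^4 − 2^3) · (157 − 1) = 8 · 156 = 1248.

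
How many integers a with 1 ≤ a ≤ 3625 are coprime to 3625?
The number of a ∈ {1, ..., 3625} with gcd(a, 3625) = 1 is by definition Euler's totient φ(3625). φ is multiplicative, with φ(p^e) = p^e − p^(e−1). Factorise 3625 = 5^3 · 29. Then
  φ(3625) = (5^3 − 5^2) · (29 − 1) = 100 · 28 = 2800.
So there are 2800 such integers.

Final answer: 2800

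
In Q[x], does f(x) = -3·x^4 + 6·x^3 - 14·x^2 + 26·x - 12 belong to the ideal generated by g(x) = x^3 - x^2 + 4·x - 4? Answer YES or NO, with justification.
NO

In Q[x] the ideal (g) consists of all multiples of g, so f ∈ (g) iff g | f, i.e. iff the remainder of f on division by g is 0. Divide f by g (g is monic, so eliminate the leading term of the running remainder at each step):
  leading term -3·x^4: subtract (-3·x)·g(x) = -3·x^4 + 3·x^3 - 12·x^2 + 12·x, leaving 3·x^3 - 2·x^2 + 14·x - 12
  leading term 3·x^3: subtract (3)·g(x) = 3·x^3 - 3·x^2 + 12·x - 12, leaving x^2 + 2·x
The remainder r(x) = x^2 + 2·x ≠ 0 (and deg r < deg g), so g ∤ f, i.e. f ∉ (g).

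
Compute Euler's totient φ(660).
φ is multiplicative, with φ(p^e) = p^e − p^(e−1). Factorise 660 = 2^2 · 3 · 5 · 11. Then
  φ(660) = (2^2 − 2^1) · (3 − 1) · (5 − 1) · (11 − 1) = 2 · 2 · 4 · 10 = 160.

Final answer: φ(660) = 160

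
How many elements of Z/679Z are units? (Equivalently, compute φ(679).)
An element a ∈ Z/679Z is a unit iff gcd(a, 679) = 1, so the number of units is φ(679). φ is multiplicative, with φ(p^e) = p^e − p^(e−1). Factorise 679 = 7 · 97. Then
  φ(679) = (7 − 1) · (97 − 1) = 6 · 96 = 576.

Final answer: Z/679Z has φ(679) = 576 units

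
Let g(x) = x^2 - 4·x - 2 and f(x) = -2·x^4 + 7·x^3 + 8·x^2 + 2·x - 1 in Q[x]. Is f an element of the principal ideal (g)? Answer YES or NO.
In Q[x] the ideal (g) consists of all multiples of g, so f ∈ (g) iff g | f, i.e. iff the remainder of f on division by g is 0. Divide f by g (g is monic, so eliminate the leading term of the running remainder at each step):
  leading term -2·x^4: subtract (-2·x^2)·g(x) = -2·x^4 + 8·x^3 + 4·x^2, leaving -x^3 + 4·x^2 + 2·x - 1
  leading term -x^3: subtract (-x)·g(x) = -x^3 + 4·x^2 + 2·x, leaving -1
The remainder r(x) = -1 ≠ 0 (and deg r < deg g), so g ∤ f, i.e. f ∉ (g).

Final answer: NO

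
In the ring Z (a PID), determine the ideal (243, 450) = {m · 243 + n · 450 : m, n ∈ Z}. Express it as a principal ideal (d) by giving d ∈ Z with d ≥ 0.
In the PID Z, (a, b) is generated by gcd(a, b). Compute gcd(450, 243) with the extended Euclidean algorithm, tracking rows (r, s, t) with s·450 + t·243 = r:
  row A: (450, 1, 0)   [1·450 + 0·243 = 450]
  row B: (243, 0, 1)   [0·450 + 1·243 = 243]
  450 = 1·243 + 207   → row C = row A − 1·row B = (207, 1, −1)   [check: 1·450 − 1·243 = 207]
  243 = 1·207 + 36   → row D = row B − 1·row C = (36, −1, 2)   [check: −1·450 + 2·243 = 36]
  207 = 5·36 + 27   → row E = row C − 5·row D = (27, 6, −11)   [check: 6·450 − 11·243 = 27]
  36 = 1·27 + 9   → row F = row D − 1·row E = (9, −7, 13)   [check: −7·450 + 13·243 = 9]
  27 = 3·9 + 0   → remainder 0, stop. gcd = 9 (last nonzero row F).
So gcd(243, 450) = 9, with Bézout identity −7·450 + 13·243 = 9. Containment (⊇): the Bézout identity exhibits 9 as an element of (243, 450), giving (9) ⊆ (243, 450). Containment (⊆): since 9 | 243 and 9 | 450 (243 = 9·27, 450 = 9·50), every Z-linear combination of 243 and 450 is divisible by 9, so (243, 450) ⊆ (9). Therefore (243, 450) = (9), d = 9.

Final answer: (243, 450) = (9); d = 9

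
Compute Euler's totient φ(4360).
φ is multiplicative, with φ(p^e) = p^e − p^(e−1). Factorise 4360 = 2^3 · 5 · 109. Then
  φ(4360) = (2^3 − 2^2) · (5 − 1) · (109 − 1) = 4 · 4 · 108 = 1728.

Final answer: φ(4360) = 1728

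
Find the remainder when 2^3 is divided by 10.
8

Use repeated squaring. Binary(3) = 11. Walk through the bits of the exponent 3 left-to-right: at each bit after the leading one, square the running value, then multiply by 2 if the bit is 1 (always reducing mod 10):
  bit 1 = 1 (leading): start with 2.
  bit 2 = 1: square 2^2 = 4; bit is 1, so multiply 4·2 = 8 (mod 10).
Final value: 2^3 ≡ 8 (mod 10).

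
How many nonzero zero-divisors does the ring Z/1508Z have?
In Z/1508Z each nonzero element is either a unit (gcd with 1508 is 1) or a zero-divisor (gcd > 1). The number of units is φ(1508): factorise 1508 = 2^2 · 13 · 29, so φ(1508) = (2^2 − 2^1) · (13 − 1) · (29 − 1) = 2 · 12 · 28 = 672. The nonzero elements number 1508 − 1 = 1507. Hence the nonzero zero-divisors number 1507 − 672 = 835.

Final answer: Z/1508Z has 835 nonzero zero-divisors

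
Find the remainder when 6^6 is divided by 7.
Use repeated squaring. Binary(6) = 110. Walk through the bits of the exponent 6 left-to-right: at each bit after the leading one, square the running value, then multiply by 6 if the bit is 1 (always reducing mod 7):
  bit 1 = 1 (leading): start with 6.
  bit 2 = 1: square 6^2 = 36 ≡ 1; bit is 1, so multiply 1·6 = 6 (mod 7).
  bit 3 = 0: square 6^2 = 36 ≡ 1 (mod 7).
Final value: 6^6 ≡ 1 (mod 7).

Final answer: 1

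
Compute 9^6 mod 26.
1

Use repeated squaring. Binary(6) = 110. Walk through the bits of the exponent 6 left-to-right: at each bit after the leading one, square the running value, then multiply by 9 if the bit is 1 (always reducing mod 26):
  bit 1 = 1 (leading): start with 9.
  bit 2 = 1: square 9^2 = 81 ≡ 3; bit is 1, so multiply 3·9 = 27 ≡ 1 (mod 26).
  bit 3 = 0: square 1^2 = 1 (mod 26).
Final value: 9^6 ≡ 1 (mod 26).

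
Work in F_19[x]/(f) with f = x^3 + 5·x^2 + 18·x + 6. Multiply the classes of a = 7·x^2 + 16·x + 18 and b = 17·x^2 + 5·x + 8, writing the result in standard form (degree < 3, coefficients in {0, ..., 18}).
Multiply as integer polynomials: a · b = 119·x^4 + 307·x^3 + 442·x^2 + 218·x + 144. Reducing coefficients mod 19: a · b ≡ 5·x^4 + 3·x^3 + 5·x^2 + 9·x + 11. Now divide by f(x) = x^3 + 5·x^2 + 18·x + 6 in F_19[x], eliminating the leading term at each step:
  leading term 5·x^4: subtract (5·x)·f(x) = 5·x^4 + 6·x^3 + 14·x^2 + 11·x, leaving 16·x^3 + 10·x^2 + 17·x + 11 (coefficients mod 19)
  leading term 16·x^3: subtract (16)·f(x) = 16·x^3 + 4·x^2 + 3·x + 1, leaving 6·x^2 + 14·x + 10 (coefficients mod 19)
The degree is now < 3, so this is the remainder. Hence a · b ≡ 6·x^2 + 14·x + 10 in F_19[x]/(f).

Final answer: a · b ≡ 6·x^2 + 14·x + 10 (mod f(x))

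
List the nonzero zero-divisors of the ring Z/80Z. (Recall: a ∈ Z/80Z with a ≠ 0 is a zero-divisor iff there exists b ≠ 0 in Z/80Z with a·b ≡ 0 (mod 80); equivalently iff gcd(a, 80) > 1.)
An element a ∈ Z/80Z (with a ≠ 0) is a zero-divisor iff gcd(a, 80) > 1 (because a is a unit precisely when gcd(a, n) = 1, and in Z/nZ every nonzero, non-unit element is a zero-divisor). Scan a = 1, ..., 79 and keep those with gcd(a, 80) > 1:
  gcd(2, 80) = 2, gcd(4, 80) = 4, gcd(5, 80) = 5, gcd(6, 80) = 2, gcd(8, 80) = 8, gcd(10, 80) = 10, gcd(12, 80) = 4, gcd(14, 80) = 2, gcd(15, 80) = 5, gcd(16, 80) = 16, gcd(18, 80) = 2, gcd(20, 80) = 20, gcd(22, 80) = 2, gcd(24, 80) = 8, gcd(25, 80) = 5, gcd(26, 80) = 2, gcd(28, 80) = 4, gcd(30, 80) = 10, gcd(32, 80) = 16, gcd(34, 80) = 2, gcd(35, 80) = 5, gcd(36, 80) = 4, gcd(38, 80) = 2, gcd(40, 80) = 40, gcd(42, 80) = 2, gcd(44, 80) = 4, gcd(45, 80) = 5, gcd(46, 80) = 2, gcd(48, 80) = 16, gcd(50, 80) = 10, gcd(52, 80) = 4, gcd(54, 80) = 2, gcd(55, 80) = 5, gcd(56, 80) = 8, gcd(58, 80) = 2, gcd(60, 80) = 20, gcd(62, 80) = 2, gcd(64, 80) = 16, gcd(65, 80) = 5, gcd(66, 80) = 2, gcd(68, 80) = 4, gcd(70, 80) = 10, gcd(72, 80) = 8, gcd(74, 80) = 2, gcd(75, 80) = 5, gcd(76, 80) = 4, gcd(78, 80) = 2.
All other a ∈ {1, ..., 79} have gcd(a, 80) = 1 and are units. So the nonzero zero-divisors are exactly the 47 values of a appearing in this scan.

Final answer: nonzero zero-divisors of Z/80Z = {2, 4, 5, 6, 8, 10, 12, 14, 15, 16, 18, 20, 22, 24, 25, 26, 28, 30, 32, 34, 35, 36, 38, 40, 42, 44, 45, 46, 48, 50, 52, 54, 55, 56, 58, 60, 62, 64, 65, 66, 68, 70, 72, 74, 75, 76, 78}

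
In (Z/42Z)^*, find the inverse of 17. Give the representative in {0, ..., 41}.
Apply the extended Euclidean algorithm to (42, 17), tracking rows (r, s, t) with s·42 + t·17 = r. Each division r_prev = q·r_cur + r_new produces the new row as (previous row) − q·(current row):
  row A: (42, 1, 0)   [1·42 + 0·17 = 42]
  row B: (17, 0, 1)   [0·42 + 1·17 = 17]
  42 = 2·17 + 8   → row C = row A − 2·row B = (8, 1, −2)   [check: 1·42 − 2·17 = 8]
  17 = 2·8 + 1   → row D = row B − 2·row C = (1, −2, 5)   [check: −2·42 + 5·17 = 1]
  8 = 8·1 + 0   → remainder 0, stop. gcd = 1 (last nonzero row D).
The gcd is 1, so 17 is invertible mod 42. The last nonzero row gives −2·42 + 5·17 = 1, so t = 5. So 17^(−1) ≡ 5 (mod 42). Verify: 17 · 5 = 85 ≡ 1 (mod 42). ✓

Final answer: 17^(−1) ≡ 5 (mod 42)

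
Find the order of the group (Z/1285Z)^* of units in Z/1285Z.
(Z/1285Z)^* consists of the classes a with gcd(a, 1285) = 1, so its order is φ(1285). φ is multiplicative, with φ(p^e) = p^e − p^(e−1). Factorise 1285 = 5 · 257. Then
  φ(1285) = (5 − 1) · (257 − 1) = 4 · 256 = 1024.
Thus |(Z/1285Z)^*| = 1024.

Final answer: |(Z/1285Z)^*| = 1024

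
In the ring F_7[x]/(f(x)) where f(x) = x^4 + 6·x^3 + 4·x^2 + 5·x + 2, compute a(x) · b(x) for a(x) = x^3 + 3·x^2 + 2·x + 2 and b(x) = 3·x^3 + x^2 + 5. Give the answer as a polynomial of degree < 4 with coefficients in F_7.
Multiply as integer polynomials: a · b = 3·x^6 + 10·x^5 + 9·x^4 + 13·x^3 + 17·x^2 + 10·x + 10. Reducing coefficients mod 7: a · b ≡ 3·x^6 + 3·x^5 + 2·x^4 + 6·x^3 + 3·x^2 + 3·x + 3. Now divide by f(x) = x^4 + 6·x^3 + 4·x^2 + 5·x + 2 in F_7[x], eliminating the leading term at each step:
  leading term 3·x^6: subtract (3·x^2)·f(x) = 3·x^6 + 4·x^5 + 5·x^4 + x^3 + 6·x^2, leaving 6·x^5 + 4·x^4 + 5·x^3 + 4·x^2 + 3·x + 3 (coefficients mod 7)
  leading term 6·x^5: subtract (6·x)·f(x) = 6·x^5 + x^4 + 3·x^3 + 2·x^2 + 5·x, leaving 3·x^4 + 2·x^3 + 2·x^2 + 5·x + 3 (coefficients mod 7)
  leading term 3·x^4: subtract (3)·f(x) = 3·x^4 + 4·x^3 + 5·x^2 + x + 6, leaving 5·x^3 + 4·x^2 + 4·x + 4 (coefficients mod 7)
The degree is now < 4, so this is the remainder. Hence a · b ≡ 5·x^3 + 4·x^2 + 4·x + 4 in F_7[x]/(f).

Final answer: a · b ≡ 5·x^3 + 4·x^2 + 4·x + 4 (mod f(x))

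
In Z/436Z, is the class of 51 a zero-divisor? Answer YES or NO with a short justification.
gcd(51, 436) = 1, so 51 is a unit in Z/436Z (it has a multiplicative inverse). A unit cannot be a zero-divisor: if 51·b ≡ 0 then multiplying both sides by 51^(−1) gives b ≡ 0. So 51 is not a zero-divisor.

Final answer: NO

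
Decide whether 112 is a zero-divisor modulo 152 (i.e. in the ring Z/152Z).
gcd(112, 152) = 8 > 1, so 112 is not a unit in Z/152Z. In Z/nZ every nonzero non-unit is a zero-divisor: explicitly, take b = 152/gcd = 19 ≠ 0 (mod 152); then 112·19 = 2128 = 14·152, i.e. 112·19 ≡ 0 (mod 152). So 112 is a zero-divisor.

Final answer: YES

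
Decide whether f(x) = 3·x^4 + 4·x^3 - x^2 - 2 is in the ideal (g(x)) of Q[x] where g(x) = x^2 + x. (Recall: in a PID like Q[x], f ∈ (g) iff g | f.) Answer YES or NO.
NO

In Q[x] the ideal (g) consists of all multiples of g, so f ∈ (g) iff g | f, i.e. iff the remainder of f on division by g is 0. Divide f by g (g is monic, so eliminate the leading term of the running remainder at each step):
  leading term 3·x^4: subtract (3·x^2)·g(x) = 3·x^4 + 3·x^3, leaving x^3 - x^2 - 2
  leading term x^3: subtract (x)·g(x) = x^3 + x^2, leaving -2·x^2 - 2
  leading term -2·x^2: subtract (-2)·g(x) = -2·x^2 - 2·x, leaving 2·x - 2
The remainder r(x) = 2·x - 2 ≠ 0 (and deg r < deg g), so g ∤ f, i.e. f ∉ (g).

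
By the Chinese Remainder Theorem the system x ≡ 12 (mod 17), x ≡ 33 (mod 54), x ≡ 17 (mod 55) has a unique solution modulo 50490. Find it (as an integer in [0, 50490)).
x ≡ 21687 (mod 50490); the representative in [0, 50490) is 21687

The moduli 17, 54, 55 are pairwise coprime, so by the CRT there is a unique solution mod 17·54·55 = 50490.
Solve by successive substitution. Start with x ≡ 12 (mod 17).
  Combine with x ≡ 33 (mod 54): write x = 12 + 17·t and require 12 + 17·t ≡ 33 (mod 54), i.e. 17·t ≡ 33 − 12 ≡ 21 (mod 54). Since 17^(−1) ≡ 35 (mod 54), t ≡ 35·21 ≡ 33 (mod 54). So x ≡ 12 + 17·33 = 573 (mod 918).
  Combine with x ≡ 17 (mod 55): write x = 573 + 918·t and require 573 + 918·t ≡ 17 (mod 55), i.e. 918·t ≡ 17 − 573 ≡ 49 (mod 55). Since 918^(−1) ≡ 42 (mod 55) (918 ≡ 38 (mod 55)), t ≡ 42·49 ≡ 23 (mod 55). So x ≡ 573 + 918·23 = 21687 (mod 50490).
Unique solution in [0, 50490): x = 21687.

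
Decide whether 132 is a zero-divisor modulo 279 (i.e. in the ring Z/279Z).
gcd(132, 279) = 3 > 1, so 132 is not a unit in Z/279Z. In Z/nZ every nonzero non-unit is a zero-divisor: explicitly, take b = 279/gcd = 93 ≠ 0 (mod 279); then 132·93 = 12276 = 44·279, i.e. 132·93 ≡ 0 (mod 279). So 132 is a zero-divisor.

Final answer: YES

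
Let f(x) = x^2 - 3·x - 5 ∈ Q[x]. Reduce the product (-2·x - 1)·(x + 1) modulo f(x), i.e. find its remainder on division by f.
a · b ≡ -9·x - 11 (mod f(x))

First multiply in Q[x] without reducing: a · b = -2·x^2 - 3·x - 1. Now divide by f(x) = x^2 - 3·x - 5, eliminating the leading term at each step:
  leading term -2·x^2: subtract (-2)·f(x) = -2·x^2 + 6·x + 10, leaving -9·x - 11
The degree is now < 2, so this is the remainder. Hence a · b ≡ -9·x - 11 in Q[x]/(f).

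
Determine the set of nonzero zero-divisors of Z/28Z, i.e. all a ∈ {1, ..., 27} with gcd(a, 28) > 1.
nonzero zero-divisors of Z/28Z = {2, 4, 6, 7, 8, 10, 12, 14, 16, 18, 20, 21, 22, 24, 26}

An element a ∈ Z/28Z (with a ≠ 0) is a zero-divisor iff gcd(a, 28) > 1 (because a is a unit precisely when gcd(a, n) = 1, and in Z/nZ every nonzero, non-unit element is a zero-divisor). Scan a = 1, ..., 27 and keep those with gcd(a, 28) > 1:
  gcd(2, 28) = 2, gcd(4, 28) = 4, gcd(6, 28) = 2, gcd(7, 28) = 7, gcd(8, 28) = 4, gcd(10, 28) = 2, gcd(12, 28) = 4, gcd(14, 28) = 14, gcd(16, 28) = 4, gcd(18, 28) = 2, gcd(20, 28) = 4, gcd(21, 28) = 7, gcd(22, 28) = 2, gcd(24, 28) = 4, gcd(26, 28) = 2.
All other a ∈ {1, ..., 27} have gcd(a, 28) = 1 and are units. So the nonzero zero-divisors are exactly the 15 values of a appearing in this scan.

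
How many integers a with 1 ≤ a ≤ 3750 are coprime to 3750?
The number of a ∈ {1, ..., 3750} with gcd(a, 3750) = 1 is by definition Euler's totient φ(3750). φ is multiplicative, with φ(p^e) = p^e − p^(e−1). Factorise 3750 = 2 · 3 · 5^4. Then
  φ(3750) = (2 − 1) · (3 − 1) · (5^4 − 5^3) = 1 · 2 · 500 = 1000.
So there are 1000 such integers.

Final answer: 1000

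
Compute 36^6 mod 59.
Use repeated squaring. Binary(6) = 110. Walk through the bits of the exponent 6 left-to-right: at each bit after the leading one, square the running value, then multiply by 36 if the bit is 1 (always reducing mod 59):
  bit 1 = 1 (leading): start with 36.
  bit 2 = 1: square 36^2 = 1296 ≡ 57; bit is 1, so multiply 57·36 = 2052 ≡ 46 (mod 59).
  bit 3 = 0: square 46^2 = 2116 ≡ 51 (mod 59).
Final value: 36^6 ≡ 51 (mod 59).

Final answer: 51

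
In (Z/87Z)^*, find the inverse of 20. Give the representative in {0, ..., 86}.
20^(−1) ≡ 74 (mod 87)

Apply the extended Euclidean algorithm to (87, 20), tracking rows (r, s, t) with s·87 + t·20 = r. Each division r_prev = q·r_cur + r_new produces the new row as (previous row) − q·(current row):
  row A: (87, 1, 0)   [1·87 + 0·20 = 87]
  row B: (20, 0, 1)   [0·87 + 1·20 = 20]
  87 = 4·20 + 7   → row C = row A − 4·row B = (7, 1, −4)   [check: 1·87 − 4·20 = 7]
  20 = 2·7 + 6   → row D = row B − 2·row C = (6, −2, 9)   [check: −2·87 + 9·20 = 6]
  7 = 1·6 + 1   → row E = row C − 1·row D = (1, 3, −13)   [check: 3·87 − 13·20 = 1]
  6 = 6·1 + 0   → remainder 0, stop. gcd = 1 (last nonzero row E).
The gcd is 1, so 20 is invertible mod 87. The last nonzero row gives 3·87 − 13·20 = 1, so t = −13. So 20^(−1) ≡ −13 ≡ 74 (mod 87). Verify: 20 · 74 = 1480 ≡ 1 (mod 87). ✓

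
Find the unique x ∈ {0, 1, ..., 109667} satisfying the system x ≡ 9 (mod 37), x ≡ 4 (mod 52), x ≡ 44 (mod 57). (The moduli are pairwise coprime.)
The moduli 37, 52, 57 are pairwise coprime, so by the CRT there is a unique solution mod 37·52·57 = 109668.
Solve by successive substitution. Start with x ≡ 9 (mod 37).
  Combine with x ≡ 4 (mod 52): write x = 9 + 37·t and require 9 + 37·t ≡ 4 (mod 52), i.e. 37·t ≡ 4 − 9 ≡ 47 (mod 52). Since 37^(−1) ≡ 45 (mod 52), t ≡ 45·47 ≡ 35 (mod 52). So x ≡ 9 + 37·35 = 1304 (mod 1924).
  Combine with x ≡ 44 (mod 57): write x = 1304 + 1924·t and require 1304 + 1924·t ≡ 44 (mod 57), i.e. 1924·t ≡ 44 − 1304 ≡ 51 (mod 57). Since 1924^(−1) ≡ 4 (mod 57) (1924 ≡ 43 (mod 57)), t ≡ 4·51 ≡ 33 (mod 57). So x ≡ 1304 + 1924·33 = 64796 (mod 109668).
Unique solution in [0, 109668): x = 64796.

Final answer: x ≡ 64796 (mod 109668); the representative in [0, 109668) is 64796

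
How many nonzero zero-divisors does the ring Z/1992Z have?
In Z/1992Z each nonzero element is either a unit (gcd with 1992 is 1) or a zero-divisor (gcd > 1). The number of units is φ(1992): factorise 1992 = 2^3 · 3 · 83, so φ(1992) = (2^3 − 2^2) · (3 − 1) · (83 − 1) = 4 · 2 · 82 = 656. The nonzero elements number 1992 − 1 = 1991. Hence the nonzero zero-divisors number 1991 − 656 = 1335.

Final answer: Z/1992Z has 1335 nonzero zero-divisors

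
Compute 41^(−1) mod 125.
41^(−1) ≡ 61 (mod 125)

Apply the extended Euclidean algorithm to (125, 41), tracking rows (r, s, t) with s·125 + t·41 = r. Each division r_prev = q·r_cur + r_new produces the new row as (previous row) − q·(current row):
  row A: (125, 1, 0)   [1·125 + 0·41 = 125]
  row B: (41, 0, 1)   [0·125 + 1·41 = 41]
  125 = 3·41 + 2   → row C = row A − 3·row B = (2, 1, −3)   [check: 1·125 − 3·41 = 2]
  41 = 20·2 + 1   → row D = row B − 20·row C = (1, −20, 61)   [check: −20·125 + 61·41 = 1]
  2 = 2·1 + 0   → remainder 0, stop. gcd = 1 (last nonzero row D).
The gcd is 1, so 41 is invertible mod 125. The last nonzero row gives −20·125 + 61·41 = 1, so t = 61. So 41^(−1) ≡ 61 (mod 125). Verify: 41 · 61 = 2501 ≡ 1 (mod 125). ✓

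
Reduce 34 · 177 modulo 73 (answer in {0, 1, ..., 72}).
32

Reduce the factors first: 177 ≡ 31 (mod 73), so 34 · 177 ≡ 34 · 31 (mod 73). 34 · 31 = 1054. Dividing by 73: 1054 = 14·73 + 32. So (34 · 177) mod 73 = 32.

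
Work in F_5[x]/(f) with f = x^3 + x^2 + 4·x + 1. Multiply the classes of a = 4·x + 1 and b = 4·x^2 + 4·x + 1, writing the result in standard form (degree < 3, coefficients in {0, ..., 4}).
a · b ≡ 4·x^2 + 4·x (mod f(x))

Multiply as integer polynomials: a · b = 16·x^3 + 20·x^2 + 8·x + 1. Reducing coefficients mod 5: a · b ≡ x^3 + 3·x + 1. Now divide by f(x) = x^3 + x^2 + 4·x + 1 in F_5[x], eliminating the leading term at each step:
  leading term x^3: subtract (1)·f(x) = x^3 + x^2 + 4·x + 1, leaving 4·x^2 + 4·x (coefficients mod 5)
The degree is now < 3, so this is the remainder. Hence a · b ≡ 4·x^2 + 4·x in F_5[x]/(f).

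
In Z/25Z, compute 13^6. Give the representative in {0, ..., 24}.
9

Use repeated squaring. Binary(6) = 110. Walk through the bits of the exponent 6 left-to-right: at each bit after the leading one, square the running value, then multiply by 13 if the bit is 1 (always reducing mod 25):
  bit 1 = 1 (leading): start with 13.
  bit 2 = 1: square 13^2 = 169 ≡ 19; bit is 1, so multiply 19·13 = 247 ≡ 22 (mod 25).
  bit 3 = 0: square 22^2 = 484 ≡ 9 (mod 25).
Final value: 13^6 ≡ 9 (mod 25).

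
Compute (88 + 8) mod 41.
Reduce the summands first: 88 ≡ 6 (mod 41), so 88 + 8 ≡ 6 + 8 (mod 41). 6 + 8 = 14; 14 = 0·41 + 14, so (88 + 8) mod 41 = 14.

Final answer: 14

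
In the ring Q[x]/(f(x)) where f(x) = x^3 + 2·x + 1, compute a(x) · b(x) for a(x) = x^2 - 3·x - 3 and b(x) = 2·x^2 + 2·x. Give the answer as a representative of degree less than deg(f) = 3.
First multiply in Q[x] without reducing: a · b = 2·x^4 - 4·x^3 - 12·x^2 - 6·x. Now divide by f(x) = x^3 + 2·x + 1, eliminating the leading term at each step:
  leading term 2·x^4: subtract (2·x)·f(x) = 2·x^4 + 4·x^2 + 2·x, leaving -4·x^3 - 16·x^2 - 8·x
  leading term -4·x^3: subtract (-4)·f(x) = -4·x^3 - 8·x - 4, leaving 4 - 16·x^2
The degree is now < 3, so this is the remainder. Hence a · b ≡ 4 - 16·x^2 in Q[x]/(f).

Final answer: a · b ≡ 4 - 16·x^2 (mod f(x))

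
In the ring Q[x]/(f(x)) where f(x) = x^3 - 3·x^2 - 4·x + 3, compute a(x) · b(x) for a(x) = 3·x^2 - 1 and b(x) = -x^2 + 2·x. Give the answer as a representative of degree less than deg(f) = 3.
First multiply in Q[x] without reducing: a · b = -3·x^4 + 6·x^3 + x^2 - 2·x. Now divide by f(x) = x^3 - 3·x^2 - 4·x + 3, eliminating the leading term at each step:
  leading term -3·x^4: subtract (-3·x)·f(x) = -3·x^4 + 9·x^3 + 12·x^2 - 9·x, leaving -3·x^3 - 11·x^2 + 7·x
  leading term -3·x^3: subtract (-3)·f(x) = -3·x^3 + 9·x^2 + 12·x - 9, leaving -20·x^2 - 5·x + 9
The degree is now < 3, so this is the remainder. Hence a · b ≡ -20·x^2 - 5·x + 9 in Q[x]/(f).

Final answer: a · b ≡ -20·x^2 - 5·x + 9 (mod f(x))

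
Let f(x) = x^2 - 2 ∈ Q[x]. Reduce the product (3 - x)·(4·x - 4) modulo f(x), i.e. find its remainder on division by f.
First multiply in Q[x] without reducing: a · b = -4·x^2 + 16·x - 12. Now divide by f(x) = x^2 - 2, eliminating the leading term at each step:
  leading term -4·x^2: subtract (-4)·f(x) = 8 - 4·x^2, leaving 16·x - 20
The degree is now < 2, so this is the remainder. Hence a · b ≡ 16·x - 20 in Q[x]/(f).

Final answer: a · b ≡ 16·x - 20 (mod f(x))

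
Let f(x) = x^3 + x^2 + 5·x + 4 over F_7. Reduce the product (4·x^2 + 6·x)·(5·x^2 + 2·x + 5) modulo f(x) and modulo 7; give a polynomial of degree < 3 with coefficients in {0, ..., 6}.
a · b ≡ 5·x^2 + 5 (mod f(x))

Multiply as integer polynomials: a · b = 20·x^4 + 38·x^3 + 32·x^2 + 30·x. Reducing coefficients mod 7: a · b ≡ 6·x^4 + 3·x^3 + 4·x^2 + 2·x. Now divide by f(x) = x^3 + x^2 + 5·x + 4 in F_7[x], eliminating the leading term at each step:
  leading term 6·x^4: subtract (6·x)·f(x) = 6·x^4 + 6·x^3 + 2·x^2 + 3·x, leaving 4·x^3 + 2·x^2 + 6·x (coefficients mod 7)
  leading term 4·x^3: subtract (4)·f(x) = 4·x^3 + 4·x^2 + 6·x + 2, leaving 5·x^2 + 5 (coefficients mod 7)
The degree is now < 3, so this is the remainder. Hence a · b ≡ 5·x^2 + 5 in F_7[x]/(f).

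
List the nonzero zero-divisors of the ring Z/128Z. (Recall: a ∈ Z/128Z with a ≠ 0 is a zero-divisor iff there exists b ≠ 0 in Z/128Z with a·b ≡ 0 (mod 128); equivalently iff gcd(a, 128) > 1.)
An element a ∈ Z/128Z (with a ≠ 0) is a zero-divisor iff gcd(a, 128) > 1 (because a is a unit precisely when gcd(a, n) = 1, and in Z/nZ every nonzero, non-unit element is a zero-divisor). Scan a = 1, ..., 127 and keep those with gcd(a, 128) > 1:
  gcd(2, 128) = 2, gcd(4, 128) = 4, gcd(6, 128) = 2, gcd(8, 128) = 8, gcd(10, 128) = 2, gcd(12, 128) = 4, gcd(14, 128) = 2, gcd(16, 128) = 16, gcd(18, 128) = 2, gcd(20, 128) = 4, gcd(22, 128) = 2, gcd(24, 128) = 8, gcd(26, 128) = 2, gcd(28, 128) = 4, gcd(30, 128) = 2, gcd(32, 128) = 32, gcd(34, 128) = 2, gcd(36, 128) = 4, gcd(38, 128) = 2, gcd(40, 128) = 8, gcd(42, 128) = 2, gcd(44, 128) = 4, gcd(46, 128) = 2, gcd(48, 128) = 16, gcd(50, 128) = 2, gcd(52, 128) = 4, gcd(54, 128) = 2, gcd(56, 128) = 8, gcd(58, 128) = 2, gcd(60, 128) = 4, gcd(62, 128) = 2, gcd(64, 128) = 64, gcd(66, 128) = 2, gcd(68, 128) = 4, gcd(70, 128) = 2, gcd(72, 128) = 8, gcd(74, 128) = 2, gcd(76, 128) = 4, gcd(78, 128) = 2, gcd(80, 128) = 16, gcd(82, 128) = 2, gcd(84, 128) = 4, gcd(86, 128) = 2, gcd(88, 128) = 8, gcd(90, 128) = 2, gcd(92, 128) = 4, gcd(94, 128) = 2, gcd(96, 128) = 32, gcd(98, 128) = 2, gcd(100, 128) = 4, gcd(102, 128) = 2, gcd(104, 128) = 8, gcd(106, 128) = 2, gcd(108, 128) = 4, gcd(110, 128) = 2, gcd(112, 128) = 16, gcd(114, 128) = 2, gcd(116, 128) = 4, gcd(118, 128) = 2, gcd(120, 128) = 8, gcd(122, 128) = 2, gcd(124, 128) = 4, gcd(126, 128) = 2.
All other a ∈ {1, ..., 127} have gcd(a, 128) = 1 and are units. So the nonzero zero-divisors are exactly the 63 values of a appearing in this scan.

Final answer: nonzero zero-divisors of Z/128Z = {2, 4, 6, 8, 10, 12, 14, 16, 18, 20, 22, 24, 26, 28, 30, 32, 34, 36, 38, 40, 42, 44, 46, 48, 50, 52, 54, 56, 58, 60, 62, 64, 66, 68, 70, 72, 74, 76, 78, 80, 82, 84, 86, 88, 90, 92, 94, 96, 98, 100, 102, 104, 106, 108, 110, 112, 114, 116, 118, 120, 122, 124, 126}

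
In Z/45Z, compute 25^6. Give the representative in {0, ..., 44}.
10

Use repeated squaring. Binary(6) = 110. Walk through the bits of the exponent 6 left-to-right: at each bit after the leading one, square the running value, then multiply by 25 if the bit is 1 (always reducing mod 45):
  bit 1 = 1 (leading): start with 25.
  bit 2 = 1: square 25^2 = 625 ≡ 40; bit is 1, so multiply 40·25 = 1000 ≡ 10 (mod 45).
  bit 3 = 0: square 10^2 = 100 ≡ 10 (mod 45).
Final value: 25^6 ≡ 10 (mod 45).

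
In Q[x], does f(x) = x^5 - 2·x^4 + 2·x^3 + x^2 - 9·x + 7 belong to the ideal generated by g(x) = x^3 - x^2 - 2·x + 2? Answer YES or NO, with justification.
In Q[x] the ideal (g) consists of all multiples of g, so f ∈ (g) iff g | f, i.e. iff the remainder of f on division by g is 0. Divide f by g (g is monic, so eliminate the leading term of the running remainder at each step):
  leading term x^5: subtract (x^2)·g(x) = x^5 - x^4 - 2·x^3 + 2·x^2, leaving -x^4 + 4·x^3 - x^2 - 9·x + 7
  leading term -x^4: subtract (-x)·g(x) = -x^4 + x^3 + 2·x^2 - 2·x, leaving 3·x^3 - 3·x^2 - 7·x + 7
  leading term 3·x^3: subtract (3)·g(x) = 3·x^3 - 3·x^2 - 6·x + 6, leaving 1 - x
The remainder r(x) = 1 - x ≠ 0 (and deg r < deg g), so g ∤ f, i.e. f ∉ (g).

Final answer: NO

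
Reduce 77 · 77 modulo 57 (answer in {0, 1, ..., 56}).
1

Reduce the factors first: 77 ≡ 20, 77 ≡ 20 (mod 57), so 77 · 77 ≡ 20 · 20 (mod 57). 20 · 20 = 400. Dividing by 57: 400 = 7·57 + 1. So (77 · 77) mod 57 = 1.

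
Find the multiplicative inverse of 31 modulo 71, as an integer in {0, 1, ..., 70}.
31^(−1) ≡ 55 (mod 71)

Apply the extended Euclidean algorithm to (71, 31), tracking rows (r, s, t) with s·71 + t·31 = r. Each division r_prev = q·r_cur + r_new produces the new row as (previous row) − q·(current row):
  row A: (71, 1, 0)   [1·71 + 0·31 = 71]
  row B: (31, 0, 1)   [0·71 + 1·31 = 31]
  71 = 2·31 + 9   → row C = row A − 2·row B = (9, 1, −2)   [check: 1·71 − 2·31 = 9]
  31 = 3·9 + 4   → row D = row B − 3·row C = (4, −3, 7)   [check: −3·71 + 7·31 = 4]
  9 = 2·4 + 1   → row E = row C − 2·row D = (1, 7, −16)   [check: 7·71 − 16·31 = 1]
  4 = 4·1 + 0   → remainder 0, stop. gcd = 1 (last nonzero row E).
The gcd is 1, so 31 is invertible mod 71. The last nonzero row gives 7·71 − 16·31 = 1, so t = −16. So 31^(−1) ≡ −16 ≡ 55 (mod 71). Verify: 31 · 55 = 1705 ≡ 1 (mod 71). ✓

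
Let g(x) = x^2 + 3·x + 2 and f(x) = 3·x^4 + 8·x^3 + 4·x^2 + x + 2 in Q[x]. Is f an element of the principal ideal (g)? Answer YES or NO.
YES

In Q[x] the ideal (g) consists of all multiples of g, so f ∈ (g) iff g | f, i.e. iff the remainder of f on division by g is 0. Divide f by g (g is monic, so eliminate the leading term of the running remainder at each step):
  leading term 3·x^4: subtract (3·x^2)·g(x) = 3·x^4 + 9·x^3 + 6·x^2, leaving -x^3 - 2·x^2 + x + 2
  leading term -x^3: subtract (-x)·g(x) = -x^3 - 3·x^2 - 2·x, leaving x^2 + 3·x + 2
  leading term x^2: subtract (1)·g(x) = x^2 + 3·x + 2, leaving 0
The remainder is 0, so f(x) = g(x) · h(x) with h(x) = 3·x^2 - x + 1. Hence g | f, i.e. f ∈ (g).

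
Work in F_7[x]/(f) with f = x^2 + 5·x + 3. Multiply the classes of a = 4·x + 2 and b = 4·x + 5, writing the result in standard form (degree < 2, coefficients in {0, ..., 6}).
Multiply as integer polynomials: a · b = 16·x^2 + 28·x + 10. Reducing coefficients mod 7: a · b ≡ 2·x^2 + 3. Now divide by f(x) = x^2 + 5·x + 3 in F_7[x], eliminating the leading term at each step:
  leading term 2·x^2: subtract (2)·f(x) = 2·x^2 + 3·x + 6, leaving 4·x + 4 (coefficients mod 7)
The degree is now < 2, so this is the remainder. Hence a · b ≡ 4·x + 4 in F_7[x]/(f).

Final answer: a · b ≡ 4·x + 4 (mod f(x))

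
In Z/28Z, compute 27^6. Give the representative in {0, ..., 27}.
Use repeated squaring. Binary(6) = 110. Walk through the bits of the exponent 6 left-to-right: at each bit after the leading one, square the running value, then multiply by 27 if the bit is 1 (always reducing mod 28):
  bit 1 = 1 (leading): start with 27.
  bit 2 = 1: square 27^2 = 729 ≡ 1; bit is 1, so multiply 1·27 = 27 (mod 28).
  bit 3 = 0: square 27^2 = 729 ≡ 1 (mod 28).
Final value: 27^6 ≡ 1 (mod 28).

Final answer: 1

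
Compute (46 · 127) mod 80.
2

Reduce the factors first: 127 ≡ 47 (mod 80), so 46 · 127 ≡ 46 · 47 (mod 80). 46 · 47 = 2162. Dividing by 80: 2162 = 27·80 + 2. So (46 · 127) mod 80 = 2.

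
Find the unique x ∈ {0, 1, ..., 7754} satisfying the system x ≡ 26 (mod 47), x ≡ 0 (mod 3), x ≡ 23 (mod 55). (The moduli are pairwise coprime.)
x ≡ 6183 (mod 7755); the representative in [0, 7755) is 6183

The moduli 47, 3, 55 are pairwise coprime, so by the CRT there is a unique solution mod 47·3·55 = 7755.
Solve by successive substitution. Start with x ≡ 26 (mod 47).
  Combine with x ≡ 0 (mod 3): write x = 26 + 47·t and require 26 + 47·t ≡ 0 (mod 3), i.e. 47·t ≡ 0 − 26 ≡ 1 (mod 3). Since 47^(−1) ≡ 2 (mod 3) (47 ≡ 2 (mod 3)), t ≡ 2·1 ≡ 2 (mod 3). So x ≡ 26 + 47·2 = 120 (mod 141).
  Combine with x ≡ 23 (mod 55): write x = 120 + 141·t and require 120 + 141·t ≡ 23 (mod 55), i.e. 141·t ≡ 23 − 120 ≡ 13 (mod 55). Since 141^(−1) ≡ 16 (mod 55) (141 ≡ 31 (mod 55)), t ≡ 16·13 ≡ 43 (mod 55). So x ≡ 120 + 141·43 = 6183 (mod 7755).
Unique solution in [0, 7755): x = 6183.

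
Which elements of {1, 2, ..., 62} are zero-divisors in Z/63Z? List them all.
An element a ∈ Z/63Z (with a ≠ 0) is a zero-divisor iff gcd(a, 63) > 1 (because a is a unit precisely when gcd(a, n) = 1, and in Z/nZ every nonzero, non-unit element is a zero-divisor). Scan a = 1, ..., 62 and keep those with gcd(a, 63) > 1:
  gcd(3, 63) = 3, gcd(6, 63) = 3, gcd(7, 63) = 7, gcd(9, 63) = 9, gcd(12, 63) = 3, gcd(14, 63) = 7, gcd(15, 63) = 3, gcd(18, 63) = 9, gcd(21, 63) = 21, gcd(24, 63) = 3, gcd(27, 63) = 9, gcd(28, 63) = 7, gcd(30, 63) = 3, gcd(33, 63) = 3, gcd(35, 63) = 7, gcd(36, 63) = 9, gcd(39, 63) = 3, gcd(42, 63) = 21, gcd(45, 63) = 9, gcd(48, 63) = 3, gcd(49, 63) = 7, gcd(51, 63) = 3, gcd(54, 63) = 9, gcd(56, 63) = 7, gcd(57, 63) = 3, gcd(60, 63) = 3.
All other a ∈ {1, ..., 62} have gcd(a, 63) = 1 and are units. So the nonzero zero-divisors are exactly the 26 values of a appearing in this scan.

Final answer: nonzero zero-divisors of Z/63Z = {3, 6, 7, 9, 12, 14, 15, 18, 21, 24, 27, 28, 30, 33, 35, 36, 39, 42, 45, 48, 49, 51, 54, 56, 57, 60}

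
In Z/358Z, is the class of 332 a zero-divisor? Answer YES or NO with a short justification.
YES

gcd(332, 358) = 2 > 1, so 332 is not a unit in Z/358Z. In Z/nZ every nonzero non-unit is a zero-divisor: explicitly, take b = 358/gcd = 179 ≠ 0 (mod 358); then 332·179 = 59428 = 166·358, i.e. 332·179 ≡ 0 (mod 358). So 332 is a zero-divisor.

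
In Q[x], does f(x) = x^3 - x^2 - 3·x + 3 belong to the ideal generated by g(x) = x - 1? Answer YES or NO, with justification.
YES

In Q[x] the ideal (g) consists of all multiples of g, so f ∈ (g) iff g | f, i.e. iff the remainder of f on division by g is 0. Divide f by g (g is monic, so eliminate the leading term of the running remainder at each step):
  leading term x^3: subtract (x^2)·g(x) = x^3 - x^2, leaving 3 - 3·x
  leading term -3·x: subtract (-3)·g(x) = 3 - 3·x, leaving 0
The remainder is 0, so f(x) = g(x) · h(x) with h(x) = x^2 - 3. Hence g | f, i.e. f ∈ (g).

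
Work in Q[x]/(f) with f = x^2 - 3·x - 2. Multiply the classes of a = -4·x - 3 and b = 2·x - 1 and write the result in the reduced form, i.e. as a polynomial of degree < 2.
First multiply in Q[x] without reducing: a · b = -8·x^2 - 2·x + 3. Now divide by f(x) = x^2 - 3·x - 2, eliminating the leading term at each step:
  leading term -8·x^2: subtract (-8)·f(x) = -8·x^2 + 24·x + 16, leaving -26·x - 13
The degree is now < 2, so this is the remainder. Hence a · b ≡ -26·x - 13 in Q[x]/(f).

Final answer: a · b ≡ -26·x - 13 (mod f(x))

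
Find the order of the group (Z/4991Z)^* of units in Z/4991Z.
(Z/4991Z)^* consists of the classes a with gcd(a, 4991) = 1, so its order is φ(4991). φ is multiplicative, with φ(p^e) = p^e − p^(e−1). Factorise 4991 = 7 · 23 · 31. Then
  φ(4991) = (7 − 1) · (23 − 1) · (31 − 1) = 6 · 22 · 30 = 3960.
Thus |(Z/4991Z)^*| = 3960.

Final answer: |(Z/4991Z)^*| = 3960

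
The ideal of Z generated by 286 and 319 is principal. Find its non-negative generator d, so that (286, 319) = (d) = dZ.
In the PID Z, (a, b) is generated by gcd(a, b). Compute gcd(319, 286) with the extended Euclidean algorithm, tracking rows (r, s, t) with s·319 + t·286 = r:
  row A: (319, 1, 0)   [1·319 + 0·286 = 319]
  row B: (286, 0, 1)   [0·319 + 1·286 = 286]
  319 = 1·286 + 33   → row C = row A − 1·row B = (33, 1, −1)   [check: 1·319 − 1·286 = 33]
  286 = 8·33 + 22   → row D = row B − 8·row C = (22, −8, 9)   [check: −8·319 + 9·286 = 22]
  33 = 1·22 + 11   → row E = row C − 1·row D = (11, 9, −10)   [check: 9·319 − 10·286 = 11]
  22 = 2·11 + 0   → remainder 0, stop. gcd = 11 (last nonzero row E).
So gcd(286, 319) = 11, with Bézout identity 9·319 − 10·286 = 11. Containment (⊇): the Bézout identity exhibits 11 as an element of (286, 319), giving (11) ⊆ (286, 319). Containment (⊆): since 11 | 286 and 11 | 319 (286 = 11·26, 319 = 11·29), every Z-linear combination of 286 and 319 is divisible by 11, so (286, 319) ⊆ (11). Therefore (286, 319) = (11), d = 11.

Final answer: (286, 319) = (11); d = 11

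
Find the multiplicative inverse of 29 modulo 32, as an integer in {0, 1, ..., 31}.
Apply the extended Euclidean algorithm to (32, 29), tracking rows (r, s, t) with s·32 + t·29 = r. Each division r_prev = q·r_cur + r_new produces the new row as (previous row) − q·(current row):
  row A: (32, 1, 0)   [1·32 + 0·29 = 32]
  row B: (29, 0, 1)   [0·32 + 1·29 = 29]
  32 = 1·29 + 3   → row C = row A − 1·row B = (3, 1, −1)   [check: 1·32 − 1·29 = 3]
  29 = 9·3 + 2   → row D = row B − 9·row C = (2, −9, 10)   [check: −9·32 + 10·29 = 2]
  3 = 1·2 + 1   → row E = row C − 1·row D = (1, 10, −11)   [check: 10·32 − 11·29 = 1]
  2 = 2·1 + 0   → remainder 0, stop. gcd = 1 (last nonzero row E).
The gcd is 1, so 29 is invertible mod 32. The last nonzero row gives 10·32 − 11·29 = 1, so t = −11. So 29^(−1) ≡ −11 ≡ 21 (mod 32). Verify: 29 · 21 = 609 ≡ 1 (mod 32). ✓

Final answer: 29^(−1) ≡ 21 (mod 32)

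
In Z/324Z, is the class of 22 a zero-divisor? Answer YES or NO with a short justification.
gcd(22, 324) = 2 > 1, so 22 is not a unit in Z/324Z. In Z/nZ every nonzero non-unit is a zero-divisor: explicitly, take b = 324/gcd = 162 ≠ 0 (mod 324); then 22·162 = 3564 = 11·324, i.e. 22·162 ≡ 0 (mod 324). So 22 is a zero-divisor.

Final answer: YES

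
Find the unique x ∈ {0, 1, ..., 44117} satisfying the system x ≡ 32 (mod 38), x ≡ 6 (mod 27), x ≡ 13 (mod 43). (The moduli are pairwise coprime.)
x ≡ 43314 (mod 44118); the representative in [0, 44118) is 43314

The moduli 38, 27, 43 are pairwise coprime, so by the CRT there is a unique solution mod 38·27·43 = 44118.
Solve by successive substitution. Start with x ≡ 32 (mod 38).
  Combine with x ≡ 6 (mod 27): write x = 32 + 38·t and require 32 + 38·t ≡ 6 (mod 27), i.e. 38·t ≡ 6 − 32 ≡ 1 (mod 27). Since 38^(−1) ≡ 5 (mod 27) (38 ≡ 11 (mod 27)), t ≡ 5·1 ≡ 5 (mod 27). So x ≡ 32 + 38·5 = 222 (mod 1026).
  Combine with x ≡ 13 (mod 43): write x = 222 + 1026·t and require 222 + 1026·t ≡ 13 (mod 43), i.e. 1026·t ≡ 13 − 222 ≡ 6 (mod 43). Since 1026^(−1) ≡ 7 (mod 43) (1026 ≡ 37 (mod 43)), t ≡ 7·6 ≡ 42 (mod 43). So x ≡ 222 + 1026·42 = 43314 (mod 44118).
Unique solution in [0, 44118): x = 43314.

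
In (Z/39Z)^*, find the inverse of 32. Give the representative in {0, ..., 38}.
32^(−1) ≡ 11 (mod 39)

Apply the extended Euclidean algorithm to (39, 32), tracking rows (r, s, t) with s·39 + t·32 = r. Each division r_prev = q·r_cur + r_new produces the new row as (previous row) − q·(current row):
  row A: (39, 1, 0)   [1·39 + 0·32 = 39]
  row B: (32, 0, 1)   [0·39 + 1·32 = 32]
  39 = 1·32 + 7   → row C = row A − 1·row B = (7, 1, −1)   [check: 1·39 − 1·32 = 7]
  32 = 4·7 + 4   → row D = row B − 4·row C = (4, −4, 5)   [check: −4·39 + 5·32 = 4]
  7 = 1·4 + 3   → row E = row C − 1·row D = (3, 5, −6)   [check: 5·39 − 6·32 = 3]
  4 = 1·3 + 1   → row F = row D − 1·row E = (1, −9, 11)   [check: −9·39 + 11·32 = 1]
  3 = 3·1 + 0   → remainder 0, stop. gcd = 1 (last nonzero row F).
The gcd is 1, so 32 is invertible mod 39. The last nonzero row gives −9·39 + 11·32 = 1, so t = 11. So 32^(−1) ≡ 11 (mod 39). Verify: 32 · 11 = 352 ≡ 1 (mod 39). ✓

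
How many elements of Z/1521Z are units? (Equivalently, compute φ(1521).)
An element a ∈ Z/1521Z is a unit iff gcd(a, 1521) = 1, so the number of units is φ(1521). φ is multiplicative, with φ(p^e) = p^e − p^(e−1). Factorise 1521 = 3^2 · 13^2. Then
  φ(1521) = (3^2 − 3^1) · (13^2 − 13^1) = 6 · 156 = 936.

Final answer: Z/1521Z has φ(1521) = 936 units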